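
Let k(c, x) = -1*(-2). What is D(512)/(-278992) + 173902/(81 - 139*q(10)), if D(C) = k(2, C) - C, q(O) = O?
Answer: -3465471371/26085752 ≈ -132.85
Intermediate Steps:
k(c, x) = 2
D(C) = 2 - C
D(512)/(-278992) + 173902/(81 - 139*q(10)) = (2 - 1*512)/(-278992) + 173902/(81 - 139*10) = (2 - 512)*(-1/278992) + 173902/(81 - 1390) = -510*(-1/278992) + 173902/(-1309) = 255/139496 + 173902*(-1/1309) = 255/139496 - 173902/1309 = -3465471371/26085752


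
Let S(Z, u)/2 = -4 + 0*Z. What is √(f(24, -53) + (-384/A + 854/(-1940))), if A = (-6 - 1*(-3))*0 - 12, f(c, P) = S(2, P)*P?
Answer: √428636210/970 ≈ 21.344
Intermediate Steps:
S(Z, u) = -8 (S(Z, u) = 2*(-4 + 0*Z) = 2*(-4 + 0) = 2*(-4) = -8)
f(c, P) = -8*P
A = -12 (A = (-6 + 3)*0 - 12 = -3*0 - 12 = 0 - 12 = -12)
√(f(24, -53) + (-384/A + 854/(-1940))) = √(-8*(-53) + (-384/(-12) + 854/(-1940))) = √(424 + (-384*(-1/12) + 854*(-1/1940))) = √(424 + (32 - 427/970)) = √(424 + 30613/970) = √(441893/970) = √428636210/970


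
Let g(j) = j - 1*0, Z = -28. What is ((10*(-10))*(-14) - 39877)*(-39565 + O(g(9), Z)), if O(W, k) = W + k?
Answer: 1523073568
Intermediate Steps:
g(j) = j (g(j) = j + 0 = j)
((10*(-10))*(-14) - 39877)*(-39565 + O(g(9), Z)) = ((10*(-10))*(-14) - 39877)*(-39565 + (9 - 28)) = (-100*(-14) - 39877)*(-39565 - 19) = (1400 - 39877)*(-39584) = -38477*(-39584) = 1523073568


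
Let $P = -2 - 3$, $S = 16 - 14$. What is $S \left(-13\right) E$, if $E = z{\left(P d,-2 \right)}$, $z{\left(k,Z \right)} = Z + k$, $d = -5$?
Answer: $-598$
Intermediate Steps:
$S = 2$ ($S = 16 - 14 = 2$)
$P = -5$
$E = 23$ ($E = -2 - -25 = -2 + 25 = 23$)
$S \left(-13\right) E = 2 \left(-13\right) 23 = \left(-26\right) 23 = -598$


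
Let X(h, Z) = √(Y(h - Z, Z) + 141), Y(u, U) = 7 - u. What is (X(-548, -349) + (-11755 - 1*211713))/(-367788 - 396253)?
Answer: 223468/764041 - √347/764041 ≈ 0.29246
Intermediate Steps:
X(h, Z) = √(148 + Z - h) (X(h, Z) = √((7 - (h - Z)) + 141) = √((7 + (Z - h)) + 141) = √((7 + Z - h) + 141) = √(148 + Z - h))
(X(-548, -349) + (-11755 - 1*211713))/(-367788 - 396253) = (√(148 - 349 - 1*(-548)) + (-11755 - 1*211713))/(-367788 - 396253) = (√(148 - 349 + 548) + (-11755 - 211713))/(-764041) = (√347 - 223468)*(-1/764041) = (-223468 + √347)*(-1/764041) = 223468/764041 - √347/764041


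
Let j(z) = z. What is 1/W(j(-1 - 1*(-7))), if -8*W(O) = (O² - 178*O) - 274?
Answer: 4/653 ≈ 0.0061256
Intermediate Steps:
W(O) = 137/4 - O²/8 + 89*O/4 (W(O) = -((O² - 178*O) - 274)/8 = -(-274 + O² - 178*O)/8 = 137/4 - O²/8 + 89*O/4)
1/W(j(-1 - 1*(-7))) = 1/(137/4 - (-1 - 1*(-7))²/8 + 89*(-1 - 1*(-7))/4) = 1/(137/4 - (-1 + 7)²/8 + 89*(-1 + 7)/4) = 1/(137/4 - ⅛*6² + (89/4)*6) = 1/(137/4 - ⅛*36 + 267/2) = 1/(137/4 - 9/2 + 267/2) = 1/(653/4) = 4/653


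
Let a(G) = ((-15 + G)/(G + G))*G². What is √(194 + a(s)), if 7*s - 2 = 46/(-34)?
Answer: √2737477/119 ≈ 13.904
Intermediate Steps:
s = 11/119 (s = 2/7 + (46/(-34))/7 = 2/7 + (46*(-1/34))/7 = 2/7 + (⅐)*(-23/17) = 2/7 - 23/119 = 11/119 ≈ 0.092437)
a(G) = G*(-15 + G)/2 (a(G) = ((-15 + G)/((2*G)))*G² = ((-15 + G)*(1/(2*G)))*G² = ((-15 + G)/(2*G))*G² = G*(-15 + G)/2)
√(194 + a(s)) = √(194 + (½)*(11/119)*(-15 + 11/119)) = √(194 + (½)*(11/119)*(-1774/119)) = √(194 - 9757/14161) = √(2737477/14161) = √2737477/119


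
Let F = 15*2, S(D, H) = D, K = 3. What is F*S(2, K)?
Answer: 60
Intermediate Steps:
F = 30
F*S(2, K) = 30*2 = 60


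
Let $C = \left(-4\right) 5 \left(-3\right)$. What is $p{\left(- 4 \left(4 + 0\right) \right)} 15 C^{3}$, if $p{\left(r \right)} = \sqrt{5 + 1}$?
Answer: $3240000 \sqrt{6} \approx 7.9363 \cdot 10^{6}$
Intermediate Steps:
$C = 60$ ($C = \left(-20\right) \left(-3\right) = 60$)
$p{\left(r \right)} = \sqrt{6}$
$p{\left(- 4 \left(4 + 0\right) \right)} 15 C^{3} = \sqrt{6} \cdot 15 \cdot 60^{3} = 15 \sqrt{6} \cdot 216000 = 3240000 \sqrt{6}$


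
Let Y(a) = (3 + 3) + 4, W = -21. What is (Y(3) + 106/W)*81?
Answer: 2808/7 ≈ 401.14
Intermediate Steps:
Y(a) = 10 (Y(a) = 6 + 4 = 10)
(Y(3) + 106/W)*81 = (10 + 106/(-21))*81 = (10 + 106*(-1/21))*81 = (10 - 106/21)*81 = (104/21)*81 = 2808/7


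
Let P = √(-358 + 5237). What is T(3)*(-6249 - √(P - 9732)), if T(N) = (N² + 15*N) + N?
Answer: -356193 - 57*I*√(9732 - √4879) ≈ -3.5619e+5 - 5602.9*I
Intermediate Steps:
P = √4879 ≈ 69.850
T(N) = N² + 16*N
T(3)*(-6249 - √(P - 9732)) = (3*(16 + 3))*(-6249 - √(√4879 - 9732)) = (3*19)*(-6249 - √(-9732 + √4879)) = 57*(-6249 - √(-9732 + √4879)) = -356193 - 57*√(-9732 + √4879)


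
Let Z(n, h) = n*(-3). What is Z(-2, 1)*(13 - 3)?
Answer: 60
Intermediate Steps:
Z(n, h) = -3*n
Z(-2, 1)*(13 - 3) = (-3*(-2))*(13 - 3) = 6*10 = 60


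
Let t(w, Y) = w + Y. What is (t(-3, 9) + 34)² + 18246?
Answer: 19846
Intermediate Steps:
t(w, Y) = Y + w
(t(-3, 9) + 34)² + 18246 = ((9 - 3) + 34)² + 18246 = (6 + 34)² + 18246 = 40² + 18246 = 1600 + 18246 = 19846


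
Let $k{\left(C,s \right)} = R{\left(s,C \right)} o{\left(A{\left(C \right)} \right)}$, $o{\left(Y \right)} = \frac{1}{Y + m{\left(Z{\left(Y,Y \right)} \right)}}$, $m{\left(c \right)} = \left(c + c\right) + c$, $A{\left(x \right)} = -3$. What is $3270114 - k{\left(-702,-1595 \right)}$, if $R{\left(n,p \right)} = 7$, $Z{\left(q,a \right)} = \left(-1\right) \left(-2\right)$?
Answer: $\frac{9810335}{3} \approx 3.2701 \cdot 10^{6}$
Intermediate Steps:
$Z{\left(q,a \right)} = 2$
$m{\left(c \right)} = 3 c$ ($m{\left(c \right)} = 2 c + c = 3 c$)
$o{\left(Y \right)} = \frac{1}{6 + Y}$ ($o{\left(Y \right)} = \frac{1}{Y + 3 \cdot 2} = \frac{1}{Y + 6} = \frac{1}{6 + Y}$)
$k{\left(C,s \right)} = \frac{7}{3}$ ($k{\left(C,s \right)} = \frac{7}{6 - 3} = \frac{7}{3}$)
$3270114 - k{\left(-702,-1595 \right)} = 3270114 - \frac{7}{3} = \frac{9810335}{3}$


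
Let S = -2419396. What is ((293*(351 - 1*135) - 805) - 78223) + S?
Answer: -2435136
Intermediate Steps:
((293*(351 - 1*135) - 805) - 78223) + S = ((293*(351 - 1*135) - 805) - 78223) - 2419396 = ((293*(351 - 135) - 805) - 78223) - 2419396 = ((293*216 - 805) - 78223) - 2419396 = ((63288 - 805) - 78223) - 2419396 = (62483 - 78223) - 2419396 = -15740 - 2419396 = -2435136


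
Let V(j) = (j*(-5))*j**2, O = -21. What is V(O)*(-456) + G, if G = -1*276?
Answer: -21115356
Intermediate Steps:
G = -276
V(j) = -5*j**3 (V(j) = (-5*j)*j**2 = -5*j**3)
V(O)*(-456) + G = -5*(-21)**3*(-456) - 276 = -5*(-9261)*(-456) - 276 = 46305*(-456) - 276 = -21115080 - 276 = -21115356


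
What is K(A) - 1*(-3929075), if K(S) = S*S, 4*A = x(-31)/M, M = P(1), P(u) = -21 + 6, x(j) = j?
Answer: 14144670961/3600 ≈ 3.9291e+6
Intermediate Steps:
P(u) = -15
M = -15
A = 31/60 (A = (-31/(-15))/4 = (-31*(-1/15))/4 = (1/4)*(31/15) = 31/60 ≈ 0.51667)
K(S) = S**2
K(A) - 1*(-3929075) = (31/60)**2 - 1*(-3929075) = 961/3600 + 3929075 = 14144670961/3600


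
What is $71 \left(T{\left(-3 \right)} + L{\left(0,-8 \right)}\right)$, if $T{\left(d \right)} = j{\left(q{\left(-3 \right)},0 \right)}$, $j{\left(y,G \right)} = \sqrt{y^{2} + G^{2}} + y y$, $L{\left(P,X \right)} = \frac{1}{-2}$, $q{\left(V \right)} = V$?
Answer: $\frac{1633}{2} \approx 816.5$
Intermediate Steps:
$L{\left(P,X \right)} = - \frac{1}{2}$
$j{\left(y,G \right)} = y^{2} + \sqrt{G^{2} + y^{2}}$ ($j{\left(y,G \right)} = \sqrt{G^{2} + y^{2}} + y^{2} = y^{2} + \sqrt{G^{2} + y^{2}}$)
$T{\left(d \right)} = 12$ ($T{\left(d \right)} = \left(-3\right)^{2} + \sqrt{0^{2} + \left(-3\right)^{2}} = 9 + \sqrt{0 + 9} = 9 + \sqrt{9} = 9 + 3 = 12$)
$71 \left(T{\left(-3 \right)} + L{\left(0,-8 \right)}\right) = 71 \left(12 - \frac{1}{2}\right) = 71 \cdot \frac{23}{2} = \frac{1633}{2}$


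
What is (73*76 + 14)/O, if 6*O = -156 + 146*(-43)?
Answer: -16686/3217 ≈ -5.1868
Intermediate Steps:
O = -3217/3 (O = (-156 + 146*(-43))/6 = (-156 - 6278)/6 = (1/6)*(-6434) = -3217/3 ≈ -1072.3)
(73*76 + 14)/O = (73*76 + 14)/(-3217/3) = (5548 + 14)*(-3/3217) = 5562*(-3/3217) = -16686/3217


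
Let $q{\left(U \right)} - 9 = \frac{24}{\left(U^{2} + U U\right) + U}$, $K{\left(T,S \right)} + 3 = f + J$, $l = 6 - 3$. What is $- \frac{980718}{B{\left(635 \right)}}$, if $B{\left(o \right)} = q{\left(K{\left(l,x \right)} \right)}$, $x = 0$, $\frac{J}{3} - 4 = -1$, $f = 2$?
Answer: $- \frac{2778701}{26} \approx -1.0687 \cdot 10^{5}$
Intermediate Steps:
$J = 9$ ($J = 12 + 3 \left(-1\right) = 12 - 3 = 9$)
$l = 3$
$K{\left(T,S \right)} = 8$ ($K{\left(T,S \right)} = -3 + \left(2 + 9\right) = -3 + 11 = 8$)
$q{\left(U \right)} = 9 + \frac{24}{U + 2 U^{2}}$ ($q{\left(U \right)} = 9 + \frac{24}{\left(U^{2} + U U\right) + U} = 9 + \frac{24}{\left(U^{2} + U^{2}\right) + U} = 9 + \frac{24}{2 U^{2} + U} = 9 + \frac{24}{U + 2 U^{2}}$)
$B{\left(o \right)} = \frac{156}{17}$ ($B{\left(o \right)} = \frac{3 \left(8 + 3 \cdot 8 + 6 \cdot 8^{2}\right)}{8 \left(1 + 2 \cdot 8\right)} = 3 \cdot \frac{1}{8} \frac{1}{1 + 16} \left(8 + 24 + 6 \cdot 64\right) = 3 \cdot \frac{1}{8} \cdot \frac{1}{17} \left(8 + 24 + 384\right) = 3 \cdot \frac{1}{8} \cdot \frac{1}{17} \cdot 416 = \frac{156}{17}$)
$- \frac{980718}{B{\left(635 \right)}} = - \frac{980718}{\frac{156}{17}} = \left(-980718\right) \frac{17}{156} = - \frac{2778701}{26}$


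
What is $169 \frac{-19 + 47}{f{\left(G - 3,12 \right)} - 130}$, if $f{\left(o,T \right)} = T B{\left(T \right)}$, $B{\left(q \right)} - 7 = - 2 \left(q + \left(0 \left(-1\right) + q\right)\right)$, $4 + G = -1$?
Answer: $- \frac{2366}{311} \approx -7.6077$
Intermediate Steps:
$G = -5$ ($G = -4 - 1 = -5$)
$B{\left(q \right)} = 7 - 4 q$ ($B{\left(q \right)} = 7 - 2 \left(q + \left(0 \left(-1\right) + q\right)\right) = 7 - 2 \left(q + \left(0 + q\right)\right) = 7 - 2 \left(q + q\right) = 7 - 2 \cdot 2 q = 7 - 4 q$)
$f{\left(o,T \right)} = T \left(7 - 4 T\right)$
$169 \frac{-19 + 47}{f{\left(G - 3,12 \right)} - 130} = 169 \frac{-19 + 47}{12 \left(7 - 48\right) - 130} = 169 \frac{28}{12 \left(7 - 48\right) - 130} = 169 \frac{28}{12 \left(-41\right) - 130} = 169 \frac{28}{-492 - 130} = 169 \frac{28}{-622} = 169 \cdot 28 \left(- \frac{1}{622}\right) = 169 \left(- \frac{14}{311}\right) = - \frac{2366}{311}$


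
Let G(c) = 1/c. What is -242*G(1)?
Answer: -242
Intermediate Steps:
-242*G(1) = -242/1 = -242*1 = -242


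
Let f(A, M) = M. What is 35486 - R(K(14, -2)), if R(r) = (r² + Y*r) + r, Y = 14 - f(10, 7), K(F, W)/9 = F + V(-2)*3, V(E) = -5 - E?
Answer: 33101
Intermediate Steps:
K(F, W) = -81 + 9*F (K(F, W) = 9*(F + (-5 - 1*(-2))*3) = 9*(F + (-5 + 2)*3) = 9*(F - 3*3) = 9*(F - 9) = 9*(-9 + F) = -81 + 9*F)
Y = 7 (Y = 14 - 1*7 = 14 - 7 = 7)
R(r) = r² + 8*r (R(r) = (r² + 7*r) + r = r² + 8*r)
35486 - R(K(14, -2)) = 35486 - (-81 + 9*14)*(8 + (-81 + 9*14)) = 35486 - (-81 + 126)*(8 + (-81 + 126)) = 35486 - 45*(8 + 45) = 35486 - 45*53 = 35486 - 1*2385 = 35486 - 2385 = 33101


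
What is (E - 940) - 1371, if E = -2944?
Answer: -5255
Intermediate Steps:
(E - 940) - 1371 = (-2944 - 940) - 1371 = -3884 - 1371 = -5255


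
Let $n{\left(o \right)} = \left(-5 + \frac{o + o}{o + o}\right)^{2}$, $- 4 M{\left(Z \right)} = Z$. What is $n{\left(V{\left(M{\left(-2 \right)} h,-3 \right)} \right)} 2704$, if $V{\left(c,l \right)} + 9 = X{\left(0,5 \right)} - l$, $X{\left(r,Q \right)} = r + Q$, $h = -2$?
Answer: $43264$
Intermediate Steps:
$M{\left(Z \right)} = - \frac{Z}{4}$
$X{\left(r,Q \right)} = Q + r$
$V{\left(c,l \right)} = -4 - l$ ($V{\left(c,l \right)} = -9 - \left(-5 + l\right) = -4 - l$)
$n{\left(o \right)} = 16$ ($n{\left(o \right)} = \left(-5 + \frac{2 o}{2 o}\right)^{2} = \left(-5 + 2 o \frac{1}{2 o}\right)^{2} = \left(-5 + 1\right)^{2} = \left(-4\right)^{2} = 16$)
$n{\left(V{\left(M{\left(-2 \right)} h,-3 \right)} \right)} 2704 = 16 \cdot 2704 = 43264$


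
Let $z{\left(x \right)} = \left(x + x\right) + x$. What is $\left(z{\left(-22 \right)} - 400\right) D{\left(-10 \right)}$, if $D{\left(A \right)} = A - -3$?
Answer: $3262$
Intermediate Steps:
$D{\left(A \right)} = 3 + A$ ($D{\left(A \right)} = A + 3 = 3 + A$)
$z{\left(x \right)} = 3 x$ ($z{\left(x \right)} = 2 x + x = 3 x$)
$\left(z{\left(-22 \right)} - 400\right) D{\left(-10 \right)} = \left(3 \left(-22\right) - 400\right) \left(3 - 10\right) = \left(-66 - 400\right) \left(-7\right) = \left(-466\right) \left(-7\right) = 3262$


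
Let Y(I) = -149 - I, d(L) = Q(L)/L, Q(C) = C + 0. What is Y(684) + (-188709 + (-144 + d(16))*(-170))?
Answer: -165232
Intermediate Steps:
Q(C) = C
d(L) = 1 (d(L) = L/L = 1)
Y(684) + (-188709 + (-144 + d(16))*(-170)) = (-149 - 1*684) + (-188709 + (-144 + 1)*(-170)) = (-149 - 684) + (-188709 - 143*(-170)) = -833 + (-188709 + 24310) = -833 - 164399 = -165232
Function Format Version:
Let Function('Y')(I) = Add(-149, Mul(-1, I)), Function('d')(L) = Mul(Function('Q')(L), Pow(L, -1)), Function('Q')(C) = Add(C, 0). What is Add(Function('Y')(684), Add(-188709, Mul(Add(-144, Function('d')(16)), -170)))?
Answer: -165232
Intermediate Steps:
Function('Q')(C) = C
Function('d')(L) = 1 (Function('d')(L) = Mul(L, Pow(L, -1)) = 1)
Add(Function('Y')(684), Add(-188709, Mul(Add(-144, Function('d')(16)), -170))) = Add(Add(-149, Mul(-1, 684)), Add(-188709, Mul(Add(-144, 1), -170))) = Add(Add(-149, -684), Add(-188709, Mul(-143, -170))) = Add(-833, Add(-188709, 24310)) = Add(-833, -164399) = -165232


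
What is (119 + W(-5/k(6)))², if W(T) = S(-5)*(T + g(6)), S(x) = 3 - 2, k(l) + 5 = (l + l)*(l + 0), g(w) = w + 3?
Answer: 73462041/4489 ≈ 16365.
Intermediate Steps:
g(w) = 3 + w
k(l) = -5 + 2*l² (k(l) = -5 + (l + l)*(l + 0) = -5 + (2*l)*l = -5 + 2*l²)
S(x) = 1
W(T) = 9 + T (W(T) = 1*(T + (3 + 6)) = 1*(T + 9) = 1*(9 + T) = 9 + T)
(119 + W(-5/k(6)))² = (119 + (9 - 5/(-5 + 2*6²)))² = (119 + (9 - 5/(-5 + 2*36)))² = (119 + (9 - 5/(-5 + 72)))² = (119 + (9 - 5/67))² = (119 + 598/67)² = (8571/67)² = 73462041/4489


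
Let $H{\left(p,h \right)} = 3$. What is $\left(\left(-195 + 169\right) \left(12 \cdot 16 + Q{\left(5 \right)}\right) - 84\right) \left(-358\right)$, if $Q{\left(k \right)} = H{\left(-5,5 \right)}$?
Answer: $1845132$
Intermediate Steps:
$Q{\left(k \right)} = 3$
$\left(\left(-195 + 169\right) \left(12 \cdot 16 + Q{\left(5 \right)}\right) - 84\right) \left(-358\right) = \left(\left(-195 + 169\right) \left(12 \cdot 16 + 3\right) - 84\right) \left(-358\right) = \left(- 26 \left(192 + 3\right) - 84\right) \left(-358\right) = \left(\left(-26\right) 195 - 84\right) \left(-358\right) = \left(-5070 - 84\right) \left(-358\right) = \left(-5154\right) \left(-358\right) = 1845132$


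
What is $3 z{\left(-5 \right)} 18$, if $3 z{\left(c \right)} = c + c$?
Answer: $-180$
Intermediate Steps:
$z{\left(c \right)} = \frac{2 c}{3}$ ($z{\left(c \right)} = \frac{c + c}{3} = \frac{2 c}{3}$)
$3 z{\left(-5 \right)} 18 = 3 \cdot \frac{2}{3} \left(-5\right) 18 = 3 \left(- \frac{10}{3}\right) 18 = \left(-10\right) 18 = -180$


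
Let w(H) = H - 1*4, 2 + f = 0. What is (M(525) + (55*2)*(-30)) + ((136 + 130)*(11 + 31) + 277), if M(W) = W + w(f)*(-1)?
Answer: 8680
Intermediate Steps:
f = -2 (f = -2 + 0 = -2)
w(H) = -4 + H (w(H) = H - 4 = -4 + H)
M(W) = 6 + W (M(W) = W + (-4 - 2)*(-1) = W - 6*(-1) = W + 6 = 6 + W)
(M(525) + (55*2)*(-30)) + ((136 + 130)*(11 + 31) + 277) = ((6 + 525) + (55*2)*(-30)) + ((136 + 130)*(11 + 31) + 277) = (531 + 110*(-30)) + (266*42 + 277) = (531 - 3300) + (11172 + 277) = -2769 + 11449 = 8680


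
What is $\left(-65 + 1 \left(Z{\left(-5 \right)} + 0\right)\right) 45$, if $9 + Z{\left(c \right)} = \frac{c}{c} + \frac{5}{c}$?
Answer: $-3330$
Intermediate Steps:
$Z{\left(c \right)} = -8 + \frac{5}{c}$ ($Z{\left(c \right)} = -9 + \left(\frac{c}{c} + \frac{5}{c}\right) = -9 + \left(1 + \frac{5}{c}\right) = -8 + \frac{5}{c}$)
$\left(-65 + 1 \left(Z{\left(-5 \right)} + 0\right)\right) 45 = \left(-65 + 1 \left(\left(-8 + \frac{5}{-5}\right) + 0\right)\right) 45 = \left(-65 + 1 \left(\left(-8 + 5 \left(- \frac{1}{5}\right)\right) + 0\right)\right) 45 = \left(-65 + 1 \left(\left(-8 - 1\right) + 0\right)\right) 45 = \left(-65 + 1 \left(-9 + 0\right)\right) 45 = \left(-65 + 1 \left(-9\right)\right) 45 = \left(-65 - 9\right) 45 = \left(-74\right) 45 = -3330$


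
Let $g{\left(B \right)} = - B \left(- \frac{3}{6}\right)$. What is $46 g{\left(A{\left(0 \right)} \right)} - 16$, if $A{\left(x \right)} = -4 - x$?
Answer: $-108$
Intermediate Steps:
$g{\left(B \right)} = \frac{B}{2}$ ($g{\left(B \right)} = - B \left(\left(-3\right) \frac{1}{6}\right) = - B \left(- \frac{1}{2}\right) = \frac{B}{2}$)
$46 g{\left(A{\left(0 \right)} \right)} - 16 = 46 \frac{-4 - 0}{2} - 16 = 46 \frac{-4 + 0}{2} - 16 = 46 \cdot \frac{1}{2} \left(-4\right) - 16 = 46 \left(-2\right) - 16 = -92 - 16 = -108$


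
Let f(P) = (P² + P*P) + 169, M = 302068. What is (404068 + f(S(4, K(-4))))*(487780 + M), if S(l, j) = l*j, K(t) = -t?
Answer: 319690188152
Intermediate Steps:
S(l, j) = j*l
f(P) = 169 + 2*P² (f(P) = (P² + P²) + 169 = 2*P² + 169 = 169 + 2*P²)
(404068 + f(S(4, K(-4))))*(487780 + M) = (404068 + (169 + 2*(-1*(-4)*4)²))*(487780 + 302068) = (404068 + (169 + 2*(4*4)²))*789848 = (404068 + (169 + 2*16²))*789848 = (404068 + (169 + 2*256))*789848 = (404068 + (169 + 512))*789848 = (404068 + 681)*789848 = 404749*789848 = 319690188152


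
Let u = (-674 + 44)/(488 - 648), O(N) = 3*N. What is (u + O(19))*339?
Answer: 330525/16 ≈ 20658.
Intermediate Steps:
u = 63/16 (u = -630/(-160) = -630*(-1/160) = 63/16 ≈ 3.9375)
(u + O(19))*339 = (63/16 + 3*19)*339 = (63/16 + 57)*339 = (975/16)*339 = 330525/16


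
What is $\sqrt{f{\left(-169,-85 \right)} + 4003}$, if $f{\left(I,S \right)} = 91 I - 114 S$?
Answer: $i \sqrt{1686} \approx 41.061 i$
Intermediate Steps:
$f{\left(I,S \right)} = - 114 S + 91 I$
$\sqrt{f{\left(-169,-85 \right)} + 4003} = \sqrt{\left(\left(-114\right) \left(-85\right) + 91 \left(-169\right)\right) + 4003} = \sqrt{\left(9690 - 15379\right) + 4003} = \sqrt{-5689 + 4003} = \sqrt{-1686} = i \sqrt{1686}$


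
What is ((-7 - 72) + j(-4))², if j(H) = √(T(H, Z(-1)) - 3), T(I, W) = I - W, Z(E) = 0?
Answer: (79 - I*√7)² ≈ 6234.0 - 418.03*I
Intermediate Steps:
j(H) = √(-3 + H) (j(H) = √((H - 1*0) - 3) = √((H + 0) - 3) = √(H - 3) = √(-3 + H))
((-7 - 72) + j(-4))² = ((-7 - 72) + √(-3 - 4))² = (-79 + √(-7))² = (-79 + I*√7)²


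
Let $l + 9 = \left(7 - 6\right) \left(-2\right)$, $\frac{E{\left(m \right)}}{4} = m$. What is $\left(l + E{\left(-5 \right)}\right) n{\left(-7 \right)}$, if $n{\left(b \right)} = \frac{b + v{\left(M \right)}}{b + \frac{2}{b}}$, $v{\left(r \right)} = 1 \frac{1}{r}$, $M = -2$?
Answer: $- \frac{1085}{34} \approx -31.912$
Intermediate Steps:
$E{\left(m \right)} = 4 m$
$l = -11$ ($l = -9 + \left(7 - 6\right) \left(-2\right) = -9 + 1 \left(-2\right) = -9 - 2 = -11$)
$v{\left(r \right)} = \frac{1}{r}$
$n{\left(b \right)} = \frac{- \frac{1}{2} + b}{b + \frac{2}{b}}$ ($n{\left(b \right)} = \frac{b + \frac{1}{-2}}{b + \frac{2}{b}} = \frac{b - \frac{1}{2}}{b + \frac{2}{b}} = \frac{- \frac{1}{2} + b}{b + \frac{2}{b}}$)
$\left(l + E{\left(-5 \right)}\right) n{\left(-7 \right)} = \left(-11 + 4 \left(-5\right)\right) \frac{1}{2} \left(-7\right) \frac{1}{2 + \left(-7\right)^{2}} \left(-1 + 2 \left(-7\right)\right) = \left(-11 - 20\right) \frac{1}{2} \left(-7\right) \frac{1}{2 + 49} \left(-1 - 14\right) = - 31 \cdot \frac{1}{2} \left(-7\right) \frac{1}{51} \left(-15\right) = \left(-31\right) \frac{35}{34} = - \frac{1085}{34}$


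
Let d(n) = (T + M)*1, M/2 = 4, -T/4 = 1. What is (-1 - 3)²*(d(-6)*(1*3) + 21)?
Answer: 528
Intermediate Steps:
T = -4 (T = -4*1 = -4)
M = 8 (M = 2*4 = 8)
d(n) = 4 (d(n) = (-4 + 8)*1 = 4*1 = 4)
(-1 - 3)²*(d(-6)*(1*3) + 21) = (-1 - 3)²*(4*(1*3) + 21) = (-4)²*(4*3 + 21) = 16*(12 + 21) = 16*33 = 528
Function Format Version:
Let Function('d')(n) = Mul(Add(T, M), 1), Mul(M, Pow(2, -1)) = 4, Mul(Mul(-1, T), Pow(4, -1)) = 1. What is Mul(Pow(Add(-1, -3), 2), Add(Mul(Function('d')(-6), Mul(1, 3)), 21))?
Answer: 528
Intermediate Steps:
T = -4 (T = Mul(-4, 1) = -4)
M = 8 (M = Mul(2, 4) = 8)
Function('d')(n) = 4 (Function('d')(n) = Mul(Add(-4, 8), 1) = Mul(4, 1) = 4)
Mul(Pow(Add(-1, -3), 2), Add(Mul(Function('d')(-6), Mul(1, 3)), 21)) = Mul(Pow(Add(-1, -3), 2), Add(Mul(4, Mul(1, 3)), 21)) = Mul(Pow(-4, 2), Add(Mul(4, 3), 21)) = Mul(16, Add(12, 21)) = Mul(16, 33) = 528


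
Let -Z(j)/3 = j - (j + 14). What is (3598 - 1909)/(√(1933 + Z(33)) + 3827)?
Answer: 2154601/4881318 - 2815*√79/4881318 ≈ 0.43627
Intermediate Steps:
Z(j) = 42 (Z(j) = -3*(j - (j + 14)) = -3*(j - (14 + j)) = -3*(j + (-14 - j)) = -3*(-14) = 42)
(3598 - 1909)/(√(1933 + Z(33)) + 3827) = (3598 - 1909)/(√(1933 + 42) + 3827) = 1689/(√1975 + 3827) = 1689/(5*√79 + 3827) = 1689/(3827 + 5*√79)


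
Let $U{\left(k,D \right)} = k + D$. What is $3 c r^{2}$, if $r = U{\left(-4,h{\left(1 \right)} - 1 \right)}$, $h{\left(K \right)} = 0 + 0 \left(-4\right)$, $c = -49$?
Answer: $-3675$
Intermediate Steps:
$h{\left(K \right)} = 0$ ($h{\left(K \right)} = 0 + 0 = 0$)
$U{\left(k,D \right)} = D + k$
$r = -5$ ($r = \left(0 - 1\right) - 4 = -1 - 4 = -5$)
$3 c r^{2} = 3 \left(-49\right) \left(-5\right)^{2} = \left(-147\right) 25 = -3675$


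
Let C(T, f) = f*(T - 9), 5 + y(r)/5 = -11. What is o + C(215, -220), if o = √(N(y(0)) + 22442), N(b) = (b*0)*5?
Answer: -45320 + 7*√458 ≈ -45170.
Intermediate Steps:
y(r) = -80 (y(r) = -25 + 5*(-11) = -25 - 55 = -80)
N(b) = 0 (N(b) = 0*5 = 0)
C(T, f) = f*(-9 + T)
o = 7*√458 (o = √(0 + 22442) = √22442 = 7*√458 ≈ 149.81)
o + C(215, -220) = 7*√458 - 220*(-9 + 215) = 7*√458 - 220*206 = 7*√458 - 45320 = -45320 + 7*√458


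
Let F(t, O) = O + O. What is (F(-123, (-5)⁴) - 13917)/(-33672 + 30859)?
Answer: 12667/2813 ≈ 4.5030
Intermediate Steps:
F(t, O) = 2*O
(F(-123, (-5)⁴) - 13917)/(-33672 + 30859) = (2*(-5)⁴ - 13917)/(-33672 + 30859) = (2*625 - 13917)/(-2813) = (1250 - 13917)*(-1/2813) = -12667*(-1/2813) = 12667/2813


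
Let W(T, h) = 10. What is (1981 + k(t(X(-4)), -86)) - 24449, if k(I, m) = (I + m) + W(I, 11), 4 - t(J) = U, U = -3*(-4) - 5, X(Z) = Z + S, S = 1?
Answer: -22547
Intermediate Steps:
X(Z) = 1 + Z (X(Z) = Z + 1 = 1 + Z)
U = 7 (U = 12 - 5 = 7)
t(J) = -3 (t(J) = 4 - 1*7 = 4 - 7 = -3)
k(I, m) = 10 + I + m (k(I, m) = (I + m) + 10 = 10 + I + m)
(1981 + k(t(X(-4)), -86)) - 24449 = (1981 + (10 - 3 - 86)) - 24449 = (1981 - 79) - 24449 = 1902 - 24449 = -22547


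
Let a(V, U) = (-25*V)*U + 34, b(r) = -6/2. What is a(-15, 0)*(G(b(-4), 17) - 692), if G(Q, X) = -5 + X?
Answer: -23120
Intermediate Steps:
b(r) = -3 (b(r) = -6*½ = -3)
a(V, U) = 34 - 25*U*V (a(V, U) = -25*U*V + 34 = 34 - 25*U*V)
a(-15, 0)*(G(b(-4), 17) - 692) = (34 - 25*0*(-15))*((-5 + 17) - 692) = (34 + 0)*(12 - 692) = 34*(-680) = -23120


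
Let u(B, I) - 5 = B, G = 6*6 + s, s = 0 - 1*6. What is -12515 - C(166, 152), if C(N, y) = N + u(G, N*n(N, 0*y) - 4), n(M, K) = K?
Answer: -12716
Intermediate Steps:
s = -6 (s = 0 - 6 = -6)
G = 30 (G = 6*6 - 6 = 36 - 6 = 30)
u(B, I) = 5 + B
C(N, y) = 35 + N (C(N, y) = N + (5 + 30) = N + 35 = 35 + N)
-12515 - C(166, 152) = -12515 - (35 + 166) = -12515 - 1*201 = -12515 - 201 = -12716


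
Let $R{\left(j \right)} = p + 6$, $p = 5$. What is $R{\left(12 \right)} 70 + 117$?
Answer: $887$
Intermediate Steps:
$R{\left(j \right)} = 11$ ($R{\left(j \right)} = 5 + 6 = 11$)
$R{\left(12 \right)} 70 + 117 = 11 \cdot 70 + 117 = 770 + 117 = 887$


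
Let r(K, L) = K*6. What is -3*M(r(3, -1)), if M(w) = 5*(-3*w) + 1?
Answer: 807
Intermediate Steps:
r(K, L) = 6*K
M(w) = 1 - 15*w (M(w) = -15*w + 1 = 1 - 15*w)
-3*M(r(3, -1)) = -3*(1 - 90*3) = -3*(1 - 15*18) = -3*(1 - 270) = -3*(-269) = 807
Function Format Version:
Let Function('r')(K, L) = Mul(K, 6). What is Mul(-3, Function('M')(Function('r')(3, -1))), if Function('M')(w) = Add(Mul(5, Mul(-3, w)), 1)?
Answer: 807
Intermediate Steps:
Function('r')(K, L) = Mul(6, K)
Function('M')(w) = Add(1, Mul(-15, w)) (Function('M')(w) = Add(Mul(-15, w), 1) = Add(1, Mul(-15, w)))
Mul(-3, Function('M')(Function('r')(3, -1))) = Mul(-3, Add(1, Mul(-15, Mul(6, 3)))) = Mul(-3, Add(1, Mul(-15, 18))) = Mul(-3, Add(1, -270)) = Mul(-3, -269) = 807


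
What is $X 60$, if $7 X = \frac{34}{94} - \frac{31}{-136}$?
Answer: $\frac{56535}{11186} \approx 5.0541$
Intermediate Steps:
$X = \frac{3769}{44744}$ ($X = \frac{\frac{34}{94} - \frac{31}{-136}}{7} = \frac{34 \cdot \frac{1}{94} - - \frac{31}{136}}{7} = \frac{\frac{17}{47} + \frac{31}{136}}{7} = \frac{1}{7} \cdot \frac{3769}{6392} = \frac{3769}{44744} \approx 0.084235$)
$X 60 = \frac{3769}{44744} \cdot 60 = \frac{56535}{11186}$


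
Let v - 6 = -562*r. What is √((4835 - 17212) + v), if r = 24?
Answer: I*√25859 ≈ 160.81*I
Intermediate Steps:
v = -13482 (v = 6 - 562*24 = 6 - 13488 = -13482)
√((4835 - 17212) + v) = √((4835 - 17212) - 13482) = √(-12377 - 13482) = √(-25859) = I*√25859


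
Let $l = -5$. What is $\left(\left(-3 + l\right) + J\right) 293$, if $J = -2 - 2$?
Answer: $-3516$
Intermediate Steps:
$J = -4$
$\left(\left(-3 + l\right) + J\right) 293 = \left(\left(-3 - 5\right) - 4\right) 293 = \left(-8 - 4\right) 293 = \left(-12\right) 293 = -3516$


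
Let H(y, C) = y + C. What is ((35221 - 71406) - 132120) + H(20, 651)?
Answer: -167634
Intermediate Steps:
H(y, C) = C + y
((35221 - 71406) - 132120) + H(20, 651) = ((35221 - 71406) - 132120) + (651 + 20) = (-36185 - 132120) + 671 = -168305 + 671 = -167634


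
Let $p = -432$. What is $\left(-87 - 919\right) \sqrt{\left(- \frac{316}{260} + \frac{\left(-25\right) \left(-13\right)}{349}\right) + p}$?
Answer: $- \frac{1006 i \sqrt{222457412710}}{22685} \approx - 20916.0 i$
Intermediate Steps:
$\left(-87 - 919\right) \sqrt{\left(- \frac{316}{260} + \frac{\left(-25\right) \left(-13\right)}{349}\right) + p} = \left(-87 - 919\right) \sqrt{\left(- \frac{316}{260} + \frac{\left(-25\right) \left(-13\right)}{349}\right) - 432} = - 1006 \sqrt{\left(\left(-316\right) \frac{1}{260} + 325 \cdot \frac{1}{349}\right) - 432} = - 1006 \sqrt{\left(- \frac{79}{65} + \frac{325}{349}\right) - 432} = - 1006 \sqrt{- \frac{6446}{22685} - 432} = - 1006 \sqrt{- \frac{9806366}{22685}} = - 1006 \frac{i \sqrt{222457412710}}{22685} = - \frac{1006 i \sqrt{222457412710}}{22685}$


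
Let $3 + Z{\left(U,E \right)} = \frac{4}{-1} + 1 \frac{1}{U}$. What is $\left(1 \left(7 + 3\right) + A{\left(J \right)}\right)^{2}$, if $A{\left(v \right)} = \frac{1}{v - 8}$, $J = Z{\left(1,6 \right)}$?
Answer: $\frac{19321}{196} \approx 98.577$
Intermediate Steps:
$Z{\left(U,E \right)} = -7 + \frac{1}{U}$ ($Z{\left(U,E \right)} = -3 + \left(\frac{4}{-1} + 1 \frac{1}{U}\right) = -3 + \left(4 \left(-1\right) + \frac{1}{U}\right) = -3 - \left(4 - \frac{1}{U}\right) = -7 + \frac{1}{U}$)
$J = -6$ ($J = -7 + 1^{-1} = -7 + 1 = -6$)
$A{\left(v \right)} = \frac{1}{-8 + v}$
$\left(1 \left(7 + 3\right) + A{\left(J \right)}\right)^{2} = \left(1 \left(7 + 3\right) + \frac{1}{-8 - 6}\right)^{2} = \left(1 \cdot 10 + \frac{1}{-14}\right)^{2} = \left(10 - \frac{1}{14}\right)^{2} = \left(\frac{139}{14}\right)^{2} = \frac{19321}{196}$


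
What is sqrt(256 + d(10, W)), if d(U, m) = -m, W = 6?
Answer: 5*sqrt(10) ≈ 15.811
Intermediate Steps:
sqrt(256 + d(10, W)) = sqrt(256 - 1*6) = sqrt(256 - 6) = sqrt(250) = 5*sqrt(10)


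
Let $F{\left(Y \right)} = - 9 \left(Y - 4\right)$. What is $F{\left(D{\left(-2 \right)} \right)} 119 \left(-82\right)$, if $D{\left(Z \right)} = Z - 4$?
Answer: $-878220$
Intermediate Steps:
$D{\left(Z \right)} = -4 + Z$ ($D{\left(Z \right)} = Z - 4 = -4 + Z$)
$F{\left(Y \right)} = 36 - 9 Y$ ($F{\left(Y \right)} = - 9 \left(-4 + Y\right) = 36 - 9 Y$)
$F{\left(D{\left(-2 \right)} \right)} 119 \left(-82\right) = \left(36 - 9 \left(-4 - 2\right)\right) 119 \left(-82\right) = \left(36 - -54\right) 119 \left(-82\right) = \left(36 + 54\right) 119 \left(-82\right) = 90 \cdot 119 \left(-82\right) = 10710 \left(-82\right) = -878220$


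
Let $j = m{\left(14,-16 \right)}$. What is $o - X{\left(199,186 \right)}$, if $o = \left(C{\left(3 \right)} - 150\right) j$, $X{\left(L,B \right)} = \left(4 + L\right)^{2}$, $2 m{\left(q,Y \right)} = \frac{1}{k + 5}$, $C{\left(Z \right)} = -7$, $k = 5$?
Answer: $- \frac{824337}{20} \approx -41217.0$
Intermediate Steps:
$m{\left(q,Y \right)} = \frac{1}{20}$ ($m{\left(q,Y \right)} = \frac{1}{2 \left(5 + 5\right)} = \frac{1}{2 \cdot 10} = \frac{1}{2} \cdot \frac{1}{10} = \frac{1}{20}$)
$j = \frac{1}{20} \approx 0.05$
$o = - \frac{157}{20}$ ($o = \left(-7 - 150\right) \frac{1}{20} = \left(-157\right) \frac{1}{20} = - \frac{157}{20} \approx -7.85$)
$o - X{\left(199,186 \right)} = - \frac{157}{20} - \left(4 + 199\right)^{2} = - \frac{157}{20} - 203^{2} = - \frac{157}{20} - 41209 = - \frac{824337}{20}$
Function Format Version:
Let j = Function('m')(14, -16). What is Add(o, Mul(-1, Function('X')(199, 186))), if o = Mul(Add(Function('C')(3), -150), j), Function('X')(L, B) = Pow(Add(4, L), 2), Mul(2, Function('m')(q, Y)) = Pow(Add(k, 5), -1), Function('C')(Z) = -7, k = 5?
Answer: Rational(-824337, 20) ≈ -41217.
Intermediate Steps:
Function('m')(q, Y) = Rational(1, 20) (Function('m')(q, Y) = Mul(Rational(1, 2), Pow(Add(5, 5), -1)) = Mul(Rational(1, 2), Pow(10, -1)) = Mul(Rational(1, 2), Rational(1, 10)) = Rational(1, 20))
j = Rational(1, 20) ≈ 0.050000
o = Rational(-157, 20) (o = Mul(Add(-7, -150), Rational(1, 20)) = Mul(-157, Rational(1, 20)) = Rational(-157, 20) ≈ -7.8500)
Add(o, Mul(-1, Function('X')(199, 186))) = Add(Rational(-157, 20), Mul(-1, Pow(Add(4, 199), 2))) = Add(Rational(-157, 20), Mul(-1, Pow(203, 2))) = Add(Rational(-157, 20), Mul(-1, 41209)) = Add(Rational(-157, 20), -41209) = Rational(-824337, 20)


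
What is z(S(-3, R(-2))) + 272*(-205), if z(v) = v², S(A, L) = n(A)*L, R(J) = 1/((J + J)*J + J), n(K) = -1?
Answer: -2007359/36 ≈ -55760.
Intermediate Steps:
R(J) = 1/(J + 2*J²) (R(J) = 1/((2*J)*J + J) = 1/(2*J² + J) = 1/(J + 2*J²))
S(A, L) = -L
z(S(-3, R(-2))) + 272*(-205) = (-1/((-2)*(1 + 2*(-2))))² + 272*(-205) = (-(-1)/(2*(1 - 4)))² - 55760 = (-(-1)/(2*(-3)))² - 55760 = (-(-1)*(-1)/(2*3))² - 55760 = (-1*⅙)² - 55760 = (-⅙)² - 55760 = 1/36 - 55760 = -2007359/36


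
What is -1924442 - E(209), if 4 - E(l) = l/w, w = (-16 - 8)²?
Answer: -1108480687/576 ≈ -1.9244e+6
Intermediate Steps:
w = 576 (w = (-24)² = 576)
E(l) = 4 - l/576
-1924442 - E(209) = -1924442 - (4 - 1/576*209) = -1924442 - (4 - 209/576) = -1924442 - 1*2095/576 = -1924442 - 2095/576 = -1108480687/576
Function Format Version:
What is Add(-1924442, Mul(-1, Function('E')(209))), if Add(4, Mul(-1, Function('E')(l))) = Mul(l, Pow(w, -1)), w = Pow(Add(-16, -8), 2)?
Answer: Rational(-1108480687, 576) ≈ -1.9244e+6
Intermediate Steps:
w = 576 (w = Pow(-24, 2) = 576)
Function('E')(l) = Add(4, Mul(Rational(-1, 576), l)) (Function('E')(l) = Add(4, Mul(-1, Mul(l, Pow(576, -1)))) = Add(4, Mul(-1, Mul(l, Rational(1, 576)))) = Add(4, Mul(-1, Mul(Rational(1, 576), l))) = Add(4, Mul(Rational(-1, 576), l)))
Add(-1924442, Mul(-1, Function('E')(209))) = Add(-1924442, Mul(-1, Add(4, Mul(Rational(-1, 576), 209)))) = Add(-1924442, Mul(-1, Add(4, Rational(-209, 576)))) = Add(-1924442, Mul(-1, Rational(2095, 576))) = Add(-1924442, Rational(-2095, 576)) = Rational(-1108480687, 576)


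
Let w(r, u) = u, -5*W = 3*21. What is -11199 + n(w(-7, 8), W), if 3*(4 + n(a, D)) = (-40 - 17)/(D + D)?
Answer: -1411483/126 ≈ -11202.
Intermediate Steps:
W = -63/5 (W = -3*21/5 = -1/5*63 = -63/5 ≈ -12.600)
n(a, D) = -4 - 19/(2*D) (n(a, D) = -4 + ((-40 - 17)/(D + D))/3 = -4 + (-57*1/(2*D))/3 = -4 + (-57/(2*D))/3 = -4 - 19/(2*D))
-11199 + n(w(-7, 8), W) = -11199 + (-4 - 19/(2*(-63/5))) = -11199 + (-4 - 19/2*(-5/63)) = -11199 + (-4 + 95/126) = -11199 - 409/126 = -1411483/126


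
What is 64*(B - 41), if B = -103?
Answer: -9216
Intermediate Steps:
64*(B - 41) = 64*(-103 - 41) = 64*(-144) = -9216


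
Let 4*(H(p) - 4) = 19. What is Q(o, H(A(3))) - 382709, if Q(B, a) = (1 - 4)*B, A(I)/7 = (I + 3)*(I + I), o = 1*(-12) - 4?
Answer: -382661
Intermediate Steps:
o = -16 (o = -12 - 4 = -16)
A(I) = 14*I*(3 + I) (A(I) = 7*((I + 3)*(I + I)) = 7*((3 + I)*(2*I)) = 7*(2*I*(3 + I)) = 14*I*(3 + I))
H(p) = 35/4 (H(p) = 4 + (¼)*19 = 4 + 19/4 = 35/4)
Q(B, a) = -3*B
Q(o, H(A(3))) - 382709 = -3*(-16) - 382709 = 48 - 382709 = -382661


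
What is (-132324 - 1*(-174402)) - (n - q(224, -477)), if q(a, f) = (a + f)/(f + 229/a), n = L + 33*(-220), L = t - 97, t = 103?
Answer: 5259785180/106619 ≈ 49333.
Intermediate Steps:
L = 6 (L = 103 - 97 = 6)
n = -7254 (n = 6 + 33*(-220) = 6 - 7260 = -7254)
q(a, f) = (a + f)/(f + 229/a)
(-132324 - 1*(-174402)) - (n - q(224, -477)) = (-132324 - 1*(-174402)) - (-7254 - 224*(224 - 477)/(229 + 224*(-477))) = (-132324 + 174402) - (-7254 - 224*(-253)/(229 - 106848)) = 42078 - (-7254 - 224*(-253)/(-106619)) = 42078 - (-7254 - 224*(-1)*(-253)/106619) = 42078 - (-7254 - 1*56672/106619) = 42078 - (-7254 - 56672/106619) = 42078 - 1*(-773470898/106619) = 42078 + 773470898/106619 = 5259785180/106619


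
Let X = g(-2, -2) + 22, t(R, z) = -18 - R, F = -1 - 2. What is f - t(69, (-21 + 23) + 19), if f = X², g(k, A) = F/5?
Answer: 13624/25 ≈ 544.96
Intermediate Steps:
F = -3
g(k, A) = -⅗ (g(k, A) = -3/5 = -3*⅕ = -⅗)
X = 107/5 (X = -⅗ + 22 = 107/5 ≈ 21.400)
f = 11449/25 (f = (107/5)² = 11449/25 ≈ 457.96)
f - t(69, (-21 + 23) + 19) = 11449/25 - (-18 - 1*69) = 11449/25 - (-18 - 69) = 11449/25 - 1*(-87) = 11449/25 + 87 = 13624/25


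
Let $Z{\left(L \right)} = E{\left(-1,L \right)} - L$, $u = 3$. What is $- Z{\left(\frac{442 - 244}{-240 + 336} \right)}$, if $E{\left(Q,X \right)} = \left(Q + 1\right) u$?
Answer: $\frac{33}{16} \approx 2.0625$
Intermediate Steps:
$E{\left(Q,X \right)} = 3 + 3 Q$ ($E{\left(Q,X \right)} = \left(Q + 1\right) 3 = \left(1 + Q\right) 3 = 3 + 3 Q$)
$Z{\left(L \right)} = - L$ ($Z{\left(L \right)} = \left(3 + 3 \left(-1\right)\right) - L = \left(3 - 3\right) - L = 0 - L = - L$)
$- Z{\left(\frac{442 - 244}{-240 + 336} \right)} = - \left(-1\right) \frac{442 - 244}{-240 + 336} = - \left(-1\right) \frac{198}{96} = - \left(-1\right) 198 \cdot \frac{1}{96} = - \frac{\left(-1\right) 33}{16} = \left(-1\right) \left(- \frac{33}{16}\right) = \frac{33}{16}$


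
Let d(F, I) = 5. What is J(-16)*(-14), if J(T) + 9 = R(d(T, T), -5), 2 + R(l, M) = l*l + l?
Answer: -266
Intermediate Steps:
R(l, M) = -2 + l + l² (R(l, M) = -2 + (l*l + l) = -2 + (l² + l) = -2 + (l + l²) = -2 + l + l²)
J(T) = 19 (J(T) = -9 + (-2 + 5 + 5²) = -9 + (-2 + 5 + 25) = -9 + 28 = 19)
J(-16)*(-14) = 19*(-14) = -266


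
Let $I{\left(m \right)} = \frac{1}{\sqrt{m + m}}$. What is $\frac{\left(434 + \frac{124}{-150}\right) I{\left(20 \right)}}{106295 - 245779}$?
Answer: $- \frac{4061 \sqrt{10}}{26153250} \approx -0.00049103$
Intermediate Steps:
$I{\left(m \right)} = \frac{\sqrt{2}}{2 \sqrt{m}}$ ($I{\left(m \right)} = \frac{1}{\sqrt{2 m}} = \frac{1}{\sqrt{2} \sqrt{m}} = \frac{\sqrt{2}}{2 \sqrt{m}}$)
$\frac{\left(434 + \frac{124}{-150}\right) I{\left(20 \right)}}{106295 - 245779} = \frac{\left(434 + \frac{124}{-150}\right) \frac{\sqrt{2}}{2 \cdot 2 \sqrt{5}}}{106295 - 245779} = \frac{\left(434 + 124 \left(- \frac{1}{150}\right)\right) \frac{\sqrt{2} \frac{\sqrt{5}}{10}}{2}}{-139484} = \left(434 - \frac{62}{75}\right) \frac{\sqrt{10}}{20} \left(- \frac{1}{139484}\right) = \frac{32488 \frac{\sqrt{10}}{20}}{75} \left(- \frac{1}{139484}\right) = \frac{8122 \sqrt{10}}{375} \left(- \frac{1}{139484}\right) = - \frac{4061 \sqrt{10}}{26153250}$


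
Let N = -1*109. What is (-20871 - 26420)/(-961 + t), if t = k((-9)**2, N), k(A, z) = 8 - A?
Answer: 47291/1034 ≈ 45.736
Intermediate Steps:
N = -109
t = -73 (t = 8 - 1*(-9)**2 = 8 - 1*81 = 8 - 81 = -73)
(-20871 - 26420)/(-961 + t) = (-20871 - 26420)/(-961 - 73) = -47291/(-1034) = -47291*(-1/1034) = 47291/1034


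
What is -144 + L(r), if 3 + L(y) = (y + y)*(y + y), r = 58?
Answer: 13309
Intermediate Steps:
L(y) = -3 + 4*y² (L(y) = -3 + (y + y)*(y + y) = -3 + (2*y)*(2*y) = -3 + 4*y²)
-144 + L(r) = -144 + (-3 + 4*58²) = -144 + (-3 + 4*3364) = -144 + (-3 + 13456) = -144 + 13453 = 13309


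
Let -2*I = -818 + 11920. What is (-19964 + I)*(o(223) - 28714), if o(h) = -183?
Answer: 737306955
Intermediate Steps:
I = -5551 (I = -(-818 + 11920)/2 = -½*11102 = -5551)
(-19964 + I)*(o(223) - 28714) = (-19964 - 5551)*(-183 - 28714) = -25515*(-28897) = 737306955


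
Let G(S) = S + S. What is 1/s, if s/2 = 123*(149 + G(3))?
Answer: 1/38130 ≈ 2.6226e-5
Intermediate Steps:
G(S) = 2*S
s = 38130 (s = 2*(123*(149 + 2*3)) = 2*(123*(149 + 6)) = 2*(123*155) = 2*19065 = 38130)
1/s = 1/38130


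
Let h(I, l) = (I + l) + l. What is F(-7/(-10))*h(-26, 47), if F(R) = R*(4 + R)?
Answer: 5593/25 ≈ 223.72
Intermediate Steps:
h(I, l) = I + 2*l
F(-7/(-10))*h(-26, 47) = ((-7/(-10))*(4 - 7/(-10)))*(-26 + 2*47) = ((-7*(-1/10))*(4 - 7*(-1/10)))*(-26 + 94) = (7*(4 + 7/10)/10)*68 = ((7/10)*(47/10))*68 = (329/100)*68 = 5593/25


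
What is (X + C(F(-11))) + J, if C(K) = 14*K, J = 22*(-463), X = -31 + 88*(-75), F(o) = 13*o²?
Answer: 5205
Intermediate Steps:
X = -6631 (X = -31 - 6600 = -6631)
J = -10186
(X + C(F(-11))) + J = (-6631 + 14*(13*(-11)²)) - 10186 = (-6631 + 14*(13*121)) - 10186 = (-6631 + 14*1573) - 10186 = (-6631 + 22022) - 10186 = 15391 - 10186 = 5205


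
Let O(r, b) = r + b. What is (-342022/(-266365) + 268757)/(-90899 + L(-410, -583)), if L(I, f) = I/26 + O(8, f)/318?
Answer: -295943966551818/100113053778815 ≈ -2.9561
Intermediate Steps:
O(r, b) = b + r
L(I, f) = 4/159 + I/26 + f/318 (L(I, f) = I/26 + (f + 8)/318 = I*(1/26) + (8 + f)*(1/318) = I/26 + (4/159 + f/318) = 4/159 + I/26 + f/318)
(-342022/(-266365) + 268757)/(-90899 + L(-410, -583)) = (-342022/(-266365) + 268757)/(-90899 + (4/159 + (1/26)*(-410) + (1/318)*(-583))) = (-342022*(-1/266365) + 268757)/(-90899 + (4/159 - 205/13 - 11/6)) = (342022/266365 + 268757)/(-90899 - 72665/4134) = 71587800327/(266365*(-375849131/4134)) = (71587800327/266365)*(-4134/375849131) = -295943966551818/100113053778815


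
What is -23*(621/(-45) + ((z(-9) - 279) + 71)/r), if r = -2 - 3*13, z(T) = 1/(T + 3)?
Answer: 246767/1230 ≈ 200.62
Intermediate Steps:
z(T) = 1/(3 + T)
r = -41 (r = -2 - 39 = -41)
-23*(621/(-45) + ((z(-9) - 279) + 71)/r) = -23*(621/(-45) + ((1/(3 - 9) - 279) + 71)/(-41)) = -23*(621*(-1/45) + ((1/(-6) - 279) + 71)*(-1/41)) = -23*(-69/5 + ((-1/6 - 279) + 71)*(-1/41)) = -23*(-69/5 + (-1675/6 + 71)*(-1/41)) = -23*(-69/5 - 1249/6*(-1/41)) = -23*(-69/5 + 1249/246) = -23*(-10729/1230) = 246767/1230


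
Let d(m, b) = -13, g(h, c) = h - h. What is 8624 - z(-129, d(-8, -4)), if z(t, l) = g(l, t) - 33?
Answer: 8657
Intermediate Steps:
g(h, c) = 0
z(t, l) = -33 (z(t, l) = 0 - 33 = -33)
8624 - z(-129, d(-8, -4)) = 8624 - 1*(-33) = 8624 + 33 = 8657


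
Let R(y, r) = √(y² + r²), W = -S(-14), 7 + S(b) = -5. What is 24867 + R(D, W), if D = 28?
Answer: 24867 + 4*√58 ≈ 24897.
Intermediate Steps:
S(b) = -12 (S(b) = -7 - 5 = -12)
W = 12 (W = -1*(-12) = 12)
R(y, r) = √(r² + y²)
24867 + R(D, W) = 24867 + √(12² + 28²) = 24867 + √(144 + 784) = 24867 + √928 = 24867 + 4*√58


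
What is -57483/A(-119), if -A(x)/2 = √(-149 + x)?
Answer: -57483*I*√67/268 ≈ -1755.7*I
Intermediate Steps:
A(x) = -2*√(-149 + x)
-57483/A(-119) = -57483*(-1/(2*√(-149 - 119))) = -57483*I*√67/268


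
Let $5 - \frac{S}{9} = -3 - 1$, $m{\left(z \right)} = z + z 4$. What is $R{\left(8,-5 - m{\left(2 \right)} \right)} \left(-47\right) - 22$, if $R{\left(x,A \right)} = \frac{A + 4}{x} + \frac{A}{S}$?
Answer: $\frac{11087}{216} \approx 51.329$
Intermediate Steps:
$m{\left(z \right)} = 5 z$ ($m{\left(z \right)} = z + 4 z = 5 z$)
$S = 81$ ($S = 45 - 9 \left(-3 - 1\right) = 45 - -36 = 45 + 36 = 81$)
$R{\left(x,A \right)} = \frac{A}{81} + \frac{4 + A}{x}$ ($R{\left(x,A \right)} = \frac{A + 4}{x} + \frac{A}{81} = \frac{4 + A}{x} + A \frac{1}{81} = \frac{4 + A}{x} + \frac{A}{81} = \frac{A}{81} + \frac{4 + A}{x}$)
$R{\left(8,-5 - m{\left(2 \right)} \right)} \left(-47\right) - 22 = \frac{4 - \left(5 + 5 \cdot 2\right) + \frac{1}{81} \left(-5 - 5 \cdot 2\right) 8}{8} \left(-47\right) - 22 = \frac{4 - 15 + \frac{1}{81} \left(-5 - 10\right) 8}{8} \left(-47\right) - 22 = \frac{4 - 15 + \frac{1}{81} \left(-15\right) 8}{8} \left(-47\right) - 22 = \frac{4 - 15 - \frac{40}{27}}{8} \left(-47\right) - 22 = \frac{1}{8} \left(- \frac{337}{27}\right) \left(-47\right) - 22 = \left(- \frac{337}{216}\right) \left(-47\right) - 22 = \frac{15839}{216} - 22 = \frac{11087}{216}$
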